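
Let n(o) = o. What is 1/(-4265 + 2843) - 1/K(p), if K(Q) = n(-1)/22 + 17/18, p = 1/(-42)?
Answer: -140867/126558 ≈ -1.1131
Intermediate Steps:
p = -1/42 ≈ -0.023810
K(Q) = 89/99 (K(Q) = -1/22 + 17/18 = 89/99)
1/(-4265 + 2843) - 1/K(p) = 1/(-4265 + 2843) - 1/89/99 = 1/(-1422) - 1*99/89 = -1/1422 - 99/89 = -140867/126558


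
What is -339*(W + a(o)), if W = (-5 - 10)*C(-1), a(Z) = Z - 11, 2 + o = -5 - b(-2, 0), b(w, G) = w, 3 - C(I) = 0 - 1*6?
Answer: 51189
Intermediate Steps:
C(I) = 9 (C(I) = 3 - (0 - 1*6) = 3 - (0 - 6) = 3 - 1*(-6) = 3 + 6 = 9)
o = -5 (o = -2 + (-5 - 1*(-2)) = -2 + (-5 + 2) = -2 - 3 = -5)
a(Z) = -11 + Z
W = -135 (W = (-5 - 10)*9 = -15*9 = -135)
-339*(W + a(o)) = -339*(-135 + (-11 - 5)) = -339*(-135 - 16) = -339*(-151) = 51189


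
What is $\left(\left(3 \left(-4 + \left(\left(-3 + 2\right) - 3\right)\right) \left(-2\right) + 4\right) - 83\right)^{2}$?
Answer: $961$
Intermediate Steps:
$\left(\left(3 \left(-4 + \left(\left(-3 + 2\right) - 3\right)\right) \left(-2\right) + 4\right) - 83\right)^{2} = \left(\left(3 \left(-4 - 4\right) \left(-2\right) + 4\right) - 83\right)^{2} = \left(\left(3 \left(\left(-8\right) \left(-2\right)\right) + 4\right) - 83\right)^{2} = \left(\left(3 \cdot 16 + 4\right) - 83\right)^{2} = \left(\left(48 + 4\right) - 83\right)^{2} = \left(52 - 83\right)^{2} = \left(-31\right)^{2} = 961$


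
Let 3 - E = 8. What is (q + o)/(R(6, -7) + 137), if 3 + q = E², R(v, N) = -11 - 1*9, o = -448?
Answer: -142/39 ≈ -3.6410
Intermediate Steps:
R(v, N) = -20 (R(v, N) = -11 - 9 = -20)
E = -5 (E = 3 - 1*8 = 3 - 8 = -5)
q = 22 (q = -3 + (-5)² = -3 + 25 = 22)
(q + o)/(R(6, -7) + 137) = (22 - 448)/(-20 + 137) = -426/117 = -426*1/117 = -142/39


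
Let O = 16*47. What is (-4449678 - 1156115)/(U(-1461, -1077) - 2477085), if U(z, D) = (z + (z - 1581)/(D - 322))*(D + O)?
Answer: 7842504407/2802150390 ≈ 2.7987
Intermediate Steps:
O = 752
U(z, D) = (752 + D)*(z + (-1581 + z)/(-322 + D)) (U(z, D) = (z + (z - 1581)/(D - 322))*(D + 752) = (z + (-1581 + z)/(-322 + D))*(752 + D) = (752 + D)*(z + (-1581 + z)/(-322 + D)))
(-4449678 - 1156115)/(U(-1461, -1077) - 2477085) = (-4449678 - 1156115)/((-1188912 - 241392*(-1461) - 1581*(-1077) - 1461*(-1077)² + 431*(-1077)*(-1461))/(-322 - 1077) - 2477085) = -5605793/((-1188912 + 352673712 + 1702737 - 1461*1159929 + 678177207)/(-1399) - 2477085) = -5605793/(-(-1188912 + 352673712 + 1702737 - 1694656269 + 678177207)/1399 - 2477085) = -5605793/(-1/1399*(-663291525) - 2477085) = -5605793/(663291525/1399 - 2477085) = -5605793/(-2802150390/1399) = -5605793*(-1399/2802150390) = 7842504407/2802150390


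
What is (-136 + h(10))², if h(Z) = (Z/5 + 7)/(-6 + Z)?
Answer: 286225/16 ≈ 17889.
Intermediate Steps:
h(Z) = (7 + Z/5)/(-6 + Z) (h(Z) = (Z*(⅕) + 7)/(-6 + Z) = (Z/5 + 7)/(-6 + Z) = (7 + Z/5)/(-6 + Z))
(-136 + h(10))² = (-136 + (35 + 10)/(5*(-6 + 10)))² = (-136 + (⅕)*45/4)² = (-136 + (⅕)*(¼)*45)² = (-136 + 9/4)² = (-535/4)² = 286225/16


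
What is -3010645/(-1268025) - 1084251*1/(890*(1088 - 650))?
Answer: -48787331/119830668 ≈ -0.40714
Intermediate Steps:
-3010645/(-1268025) - 1084251*1/(890*(1088 - 650)) = -3010645*(-1/1268025) - 1084251/(438*890) = 54739/23055 - 1084251/389820 = 54739/23055 - 1084251*1/389820 = 54739/23055 - 361417/129940 = -48787331/119830668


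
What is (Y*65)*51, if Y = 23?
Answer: 76245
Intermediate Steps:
(Y*65)*51 = (23*65)*51 = 1495*51 = 76245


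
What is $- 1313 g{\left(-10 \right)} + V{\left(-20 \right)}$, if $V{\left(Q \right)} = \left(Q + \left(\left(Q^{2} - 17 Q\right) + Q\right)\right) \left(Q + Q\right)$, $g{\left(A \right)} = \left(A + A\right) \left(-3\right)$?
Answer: $-106780$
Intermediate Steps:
$g{\left(A \right)} = - 6 A$ ($g{\left(A \right)} = 2 A \left(-3\right) = - 6 A$)
$V{\left(Q \right)} = 2 Q \left(Q^{2} - 15 Q\right)$ ($V{\left(Q \right)} = \left(Q + \left(Q^{2} - 16 Q\right)\right) 2 Q = \left(Q^{2} - 15 Q\right) 2 Q = 2 Q \left(Q^{2} - 15 Q\right)$)
$- 1313 g{\left(-10 \right)} + V{\left(-20 \right)} = - 1313 \left(\left(-6\right) \left(-10\right)\right) + 2 \left(-20\right)^{2} \left(-15 - 20\right) = \left(-1313\right) 60 + 2 \cdot 400 \left(-35\right) = -78780 - 28000 = -106780$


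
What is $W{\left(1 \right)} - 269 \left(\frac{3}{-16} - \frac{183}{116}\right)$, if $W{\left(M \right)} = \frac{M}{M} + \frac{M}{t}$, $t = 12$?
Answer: $\frac{662441}{1392} \approx 475.89$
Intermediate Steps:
$W{\left(M \right)} = 1 + \frac{M}{12}$ ($W{\left(M \right)} = \frac{M}{M} + \frac{M}{12} = 1 + M \frac{1}{12} = 1 + \frac{M}{12}$)
$W{\left(1 \right)} - 269 \left(\frac{3}{-16} - \frac{183}{116}\right) = \left(1 + \frac{1}{12} \cdot 1\right) - 269 \left(\frac{3}{-16} - \frac{183}{116}\right) = \left(1 + \frac{1}{12}\right) - 269 \left(3 \left(- \frac{1}{16}\right) - \frac{183}{116}\right) = \frac{13}{12} - 269 \left(- \frac{3}{16} - \frac{183}{116}\right) = \frac{13}{12} - - \frac{220311}{464} = \frac{13}{12} + \frac{220311}{464} = \frac{662441}{1392}$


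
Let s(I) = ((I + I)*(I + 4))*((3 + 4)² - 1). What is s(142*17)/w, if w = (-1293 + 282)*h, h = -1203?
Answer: 62261888/135137 ≈ 460.73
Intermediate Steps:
w = 1216233 (w = (-1293 + 282)*(-1203) = -1011*(-1203) = 1216233)
s(I) = 96*I*(4 + I) (s(I) = ((2*I)*(4 + I))*(7² - 1) = (2*I*(4 + I))*(49 - 1) = (2*I*(4 + I))*48 = 96*I*(4 + I))
s(142*17)/w = (96*(142*17)*(4 + 142*17))/1216233 = (96*2414*(4 + 2414))*(1/1216233) = (96*2414*2418)*(1/1216233) = 560356992*(1/1216233) = 62261888/135137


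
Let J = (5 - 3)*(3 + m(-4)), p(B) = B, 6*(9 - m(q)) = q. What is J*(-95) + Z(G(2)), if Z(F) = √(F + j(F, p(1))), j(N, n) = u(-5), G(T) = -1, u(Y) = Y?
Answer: -7220/3 + I*√6 ≈ -2406.7 + 2.4495*I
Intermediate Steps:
m(q) = 9 - q/6
j(N, n) = -5
Z(F) = √(-5 + F) (Z(F) = √(F - 5) = √(-5 + F))
J = 76/3 (J = (5 - 3)*(3 + (9 - ⅙*(-4))) = 2*(3 + (9 + ⅔)) = 2*(3 + 29/3) = 2*(38/3) = 76/3 ≈ 25.333)
J*(-95) + Z(G(2)) = (76/3)*(-95) + √(-5 - 1) = -7220/3 + √(-6) = -7220/3 + I*√6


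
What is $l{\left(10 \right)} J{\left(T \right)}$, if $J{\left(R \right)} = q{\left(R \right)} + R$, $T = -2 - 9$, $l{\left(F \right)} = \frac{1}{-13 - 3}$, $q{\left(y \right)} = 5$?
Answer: $\frac{3}{8} \approx 0.375$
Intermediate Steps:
$l{\left(F \right)} = - \frac{1}{16}$ ($l{\left(F \right)} = \frac{1}{-16} = - \frac{1}{16}$)
$T = -11$ ($T = -2 - 9 = -11$)
$J{\left(R \right)} = 5 + R$
$l{\left(10 \right)} J{\left(T \right)} = - \frac{5 - 11}{16} = \left(- \frac{1}{16}\right) \left(-6\right) = \frac{3}{8}$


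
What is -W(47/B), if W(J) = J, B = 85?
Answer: -47/85 ≈ -0.55294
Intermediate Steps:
-W(47/B) = -47/85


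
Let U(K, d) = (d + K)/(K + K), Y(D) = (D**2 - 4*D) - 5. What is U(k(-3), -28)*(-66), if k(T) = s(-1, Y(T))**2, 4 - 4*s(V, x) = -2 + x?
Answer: 2871/25 ≈ 114.84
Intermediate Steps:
Y(D) = -5 + D**2 - 4*D
s(V, x) = 3/2 - x/4 (s(V, x) = 1 - (-2 + x)/4 = 1 + (1/2 - x/4) = 3/2 - x/4)
k(T) = (11/4 + T - T**2/4)**2 (k(T) = (3/2 - (-5 + T**2 - 4*T)/4)**2 = (3/2 + (5/4 + T - T**2/4))**2 = (11/4 + T - T**2/4)**2)
U(K, d) = (K + d)/(2*K) (U(K, d) = (K + d)/((2*K)) = (K + d)*(1/(2*K)) = (K + d)/(2*K))
U(k(-3), -28)*(-66) = (((-11 + (-3)**2 - 4*(-3))**2/16 - 28)/(2*(((-11 + (-3)**2 - 4*(-3))**2/16))))*(-66) = (((-11 + 9 + 12)**2/16 - 28)/(2*(((-11 + 9 + 12)**2/16))))*(-66) = (((1/16)*10**2 - 28)/(2*(((1/16)*10**2))))*(-66) = (((1/16)*100 - 28)/(2*(((1/16)*100))))*(-66) = ((25/4 - 28)/(2*(25/4)))*(-66) = ((1/2)*(4/25)*(-87/4))*(-66) = -87/50*(-66) = 2871/25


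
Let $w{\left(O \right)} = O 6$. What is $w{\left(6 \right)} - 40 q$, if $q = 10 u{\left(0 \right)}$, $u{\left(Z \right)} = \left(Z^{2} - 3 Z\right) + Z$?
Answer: $36$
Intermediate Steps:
$w{\left(O \right)} = 6 O$
$u{\left(Z \right)} = Z^{2} - 2 Z$
$q = 0$ ($q = 10 \cdot 0 \left(-2 + 0\right) = 10 \cdot 0 \left(-2\right) = 10 \cdot 0 = 0$)
$w{\left(6 \right)} - 40 q = 6 \cdot 6 - 0 = 36 + 0 = 36$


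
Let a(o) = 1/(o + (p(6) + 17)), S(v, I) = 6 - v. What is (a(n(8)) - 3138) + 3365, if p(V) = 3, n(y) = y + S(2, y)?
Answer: 7265/32 ≈ 227.03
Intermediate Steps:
n(y) = 4 + y (n(y) = y + (6 - 1*2) = y + (6 - 2) = y + 4 = 4 + y)
a(o) = 1/(20 + o) (a(o) = 1/(o + (3 + 17)) = 1/(o + 20) = 1/(20 + o))
(a(n(8)) - 3138) + 3365 = (1/(20 + (4 + 8)) - 3138) + 3365 = (1/(20 + 12) - 3138) + 3365 = (1/32 - 3138) + 3365 = -100415/32 + 3365 = 7265/32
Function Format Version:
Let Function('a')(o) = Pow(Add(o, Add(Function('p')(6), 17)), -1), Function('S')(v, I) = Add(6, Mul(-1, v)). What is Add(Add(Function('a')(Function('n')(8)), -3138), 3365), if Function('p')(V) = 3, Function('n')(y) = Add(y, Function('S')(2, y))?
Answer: Rational(7265, 32) ≈ 227.03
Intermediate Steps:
Function('n')(y) = Add(4, y) (Function('n')(y) = Add(y, Add(6, Mul(-1, 2))) = Add(y, Add(6, -2)) = Add(y, 4) = Add(4, y))
Function('a')(o) = Pow(Add(20, o), -1) (Function('a')(o) = Pow(Add(o, Add(3, 17)), -1) = Pow(Add(o, 20), -1) = Pow(Add(20, o), -1))
Add(Add(Function('a')(Function('n')(8)), -3138), 3365) = Add(Add(Pow(Add(20, Add(4, 8)), -1), -3138), 3365) = Add(Add(Pow(Add(20, 12), -1), -3138), 3365) = Add(Add(Pow(32, -1), -3138), 3365) = Add(Add(Rational(1, 32), -3138), 3365) = Add(Rational(-100415, 32), 3365) = Rational(7265, 32)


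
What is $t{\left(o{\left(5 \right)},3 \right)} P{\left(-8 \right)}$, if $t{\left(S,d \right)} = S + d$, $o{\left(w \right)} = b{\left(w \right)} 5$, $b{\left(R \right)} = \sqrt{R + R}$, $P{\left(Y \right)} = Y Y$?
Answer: $192 + 320 \sqrt{10} \approx 1203.9$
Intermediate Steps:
$P{\left(Y \right)} = Y^{2}$
$b{\left(R \right)} = \sqrt{2} \sqrt{R}$ ($b{\left(R \right)} = \sqrt{2 R} = \sqrt{2} \sqrt{R}$)
$o{\left(w \right)} = 5 \sqrt{2} \sqrt{w}$ ($o{\left(w \right)} = \sqrt{2} \sqrt{w} 5 = 5 \sqrt{2} \sqrt{w}$)
$t{\left(o{\left(5 \right)},3 \right)} P{\left(-8 \right)} = \left(5 \sqrt{2} \sqrt{5} + 3\right) \left(-8\right)^{2} = \left(5 \sqrt{10} + 3\right) 64 = \left(3 + 5 \sqrt{10}\right) 64 = 192 + 320 \sqrt{10}$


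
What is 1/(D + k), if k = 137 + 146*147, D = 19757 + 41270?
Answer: 1/82626 ≈ 1.2103e-5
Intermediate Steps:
D = 61027
k = 21599 (k = 137 + 21462 = 21599)
1/(D + k) = 1/(61027 + 21599) = 1/82626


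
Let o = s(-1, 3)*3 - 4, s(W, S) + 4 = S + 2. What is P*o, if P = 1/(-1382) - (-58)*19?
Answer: -1522963/1382 ≈ -1102.0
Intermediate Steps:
s(W, S) = -2 + S (s(W, S) = -4 + (S + 2) = -4 + (2 + S) = -2 + S)
P = 1522963/1382 (P = -1/1382 - 1*(-1102) = -1/1382 + 1102 = 1522963/1382 ≈ 1102.0)
o = -1 (o = (-2 + 3)*3 - 4 = 1*3 - 4 = 3 - 4 = -1)
P*o = (1522963/1382)*(-1) = -1522963/1382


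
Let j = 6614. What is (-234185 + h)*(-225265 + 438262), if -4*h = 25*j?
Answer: -117370931865/2 ≈ -5.8685e+10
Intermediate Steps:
h = -82675/2 (h = -25*6614/4 = -¼*165350 = -82675/2 ≈ -41338.)
(-234185 + h)*(-225265 + 438262) = (-234185 - 82675/2)*(-225265 + 438262) = -551045/2*212997 = -117370931865/2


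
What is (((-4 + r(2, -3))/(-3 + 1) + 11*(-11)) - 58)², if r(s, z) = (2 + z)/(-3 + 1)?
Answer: 502681/16 ≈ 31418.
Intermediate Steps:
r(s, z) = -1 - z/2 (r(s, z) = (2 + z)/(-2) = -(2 + z)/2 = -1 - z/2)
(((-4 + r(2, -3))/(-3 + 1) + 11*(-11)) - 58)² = (((-4 + (-1 - ½*(-3)))/(-3 + 1) + 11*(-11)) - 58)² = (((-4 + (-1 + 3/2))/(-2) - 121) - 58)² = (((-4 + ½)*(-½) - 121) - 58)² = ((-7/2*(-½) - 121) - 58)² = ((7/4 - 121) - 58)² = (-477/4 - 58)² = (-709/4)² = 502681/16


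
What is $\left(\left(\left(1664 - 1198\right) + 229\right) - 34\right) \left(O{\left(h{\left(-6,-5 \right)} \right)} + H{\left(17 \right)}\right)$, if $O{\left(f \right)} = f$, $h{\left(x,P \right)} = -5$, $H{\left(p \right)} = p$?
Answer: $7932$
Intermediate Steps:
$\left(\left(\left(1664 - 1198\right) + 229\right) - 34\right) \left(O{\left(h{\left(-6,-5 \right)} \right)} + H{\left(17 \right)}\right) = \left(\left(\left(1664 - 1198\right) + 229\right) - 34\right) \left(-5 + 17\right) = \left(\left(466 + 229\right) - 34\right) 12 = \left(695 - 34\right) 12 = 661 \cdot 12 = 7932$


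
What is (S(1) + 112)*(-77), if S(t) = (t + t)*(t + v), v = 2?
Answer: -9086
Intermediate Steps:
S(t) = 2*t*(2 + t) (S(t) = (t + t)*(t + 2) = (2*t)*(2 + t) = 2*t*(2 + t))
(S(1) + 112)*(-77) = (2*1*(2 + 1) + 112)*(-77) = (2*1*3 + 112)*(-77) = (6 + 112)*(-77) = 118*(-77) = -9086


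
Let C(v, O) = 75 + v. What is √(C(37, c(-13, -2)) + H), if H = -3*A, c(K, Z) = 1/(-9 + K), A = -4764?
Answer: 2*√3601 ≈ 120.02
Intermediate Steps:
H = 14292 (H = -3*(-4764) = 14292)
√(C(37, c(-13, -2)) + H) = √((75 + 37) + 14292) = √(112 + 14292) = √14404 = 2*√3601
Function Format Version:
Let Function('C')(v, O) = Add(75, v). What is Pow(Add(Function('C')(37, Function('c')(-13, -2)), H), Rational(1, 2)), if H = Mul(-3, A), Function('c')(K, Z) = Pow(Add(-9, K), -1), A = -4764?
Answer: Mul(2, Pow(3601, Rational(1, 2))) ≈ 120.02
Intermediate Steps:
H = 14292 (H = Mul(-3, -4764) = 14292)
Pow(Add(Function('C')(37, Function('c')(-13, -2)), H), Rational(1, 2)) = Pow(Add(Add(75, 37), 14292), Rational(1, 2)) = Pow(Add(112, 14292), Rational(1, 2)) = Pow(14404, Rational(1, 2)) = Mul(2, Pow(3601, Rational(1, 2)))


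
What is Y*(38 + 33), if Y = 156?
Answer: 11076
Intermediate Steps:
Y*(38 + 33) = 156*(38 + 33) = 156*71 = 11076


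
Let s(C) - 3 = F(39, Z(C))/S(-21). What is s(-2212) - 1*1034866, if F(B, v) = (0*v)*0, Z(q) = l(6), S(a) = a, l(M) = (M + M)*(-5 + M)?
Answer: -1034863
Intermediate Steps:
l(M) = 2*M*(-5 + M) (l(M) = (2*M)*(-5 + M) = 2*M*(-5 + M))
Z(q) = 12 (Z(q) = 2*6*(-5 + 6) = 2*6*1 = 12)
F(B, v) = 0 (F(B, v) = 0*0 = 0)
s(C) = 3 (s(C) = 3 + 0/(-21) = 3 + 0*(-1/21) = 3 + 0 = 3)
s(-2212) - 1*1034866 = 3 - 1*1034866 = 3 - 1034866 = -1034863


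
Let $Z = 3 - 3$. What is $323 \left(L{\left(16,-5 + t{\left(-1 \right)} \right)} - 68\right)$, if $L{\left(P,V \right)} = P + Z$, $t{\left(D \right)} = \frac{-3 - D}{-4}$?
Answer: $-16796$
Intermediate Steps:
$Z = 0$ ($Z = 3 - 3 = 0$)
$t{\left(D \right)} = \frac{3}{4} + \frac{D}{4}$ ($t{\left(D \right)} = \left(-3 - D\right) \left(- \frac{1}{4}\right) = \frac{3}{4} + \frac{D}{4}$)
$L{\left(P,V \right)} = P$ ($L{\left(P,V \right)} = P + 0 = P$)
$323 \left(L{\left(16,-5 + t{\left(-1 \right)} \right)} - 68\right) = 323 \left(16 - 68\right) = 323 \left(-52\right) = -16796$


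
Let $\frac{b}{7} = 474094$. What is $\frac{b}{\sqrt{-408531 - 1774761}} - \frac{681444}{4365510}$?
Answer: $- \frac{113574}{727585} - \frac{1659329 i \sqrt{60647}}{181941} \approx -0.1561 - 2246.0 i$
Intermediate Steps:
$b = 3318658$ ($b = 7 \cdot 474094 = 3318658$)
$\frac{b}{\sqrt{-408531 - 1774761}} - \frac{681444}{4365510} = \frac{3318658}{\sqrt{-408531 - 1774761}} - \frac{681444}{4365510} = \frac{3318658}{\sqrt{-2183292}} - \frac{113574}{727585} = \frac{3318658}{6 i \sqrt{60647}} - \frac{113574}{727585} = 3318658 \left(- \frac{i \sqrt{60647}}{363882}\right) - \frac{113574}{727585} = - \frac{1659329 i \sqrt{60647}}{181941} - \frac{113574}{727585} = - \frac{113574}{727585} - \frac{1659329 i \sqrt{60647}}{181941}$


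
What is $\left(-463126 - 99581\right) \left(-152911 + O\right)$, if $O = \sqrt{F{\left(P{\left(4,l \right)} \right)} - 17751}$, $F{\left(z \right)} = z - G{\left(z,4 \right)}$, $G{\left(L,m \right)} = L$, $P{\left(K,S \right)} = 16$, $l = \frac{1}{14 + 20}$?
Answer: $86044090077 - 562707 i \sqrt{17751} \approx 8.6044 \cdot 10^{10} - 7.4971 \cdot 10^{7} i$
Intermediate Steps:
$l = \frac{1}{34} \approx 0.029412$
$F{\left(z \right)} = 0$ ($F{\left(z \right)} = z - z = 0$)
$O = i \sqrt{17751}$ ($O = \sqrt{0 - 17751} = \sqrt{-17751} = i \sqrt{17751} \approx 133.23 i$)
$\left(-463126 - 99581\right) \left(-152911 + O\right) = \left(-463126 - 99581\right) \left(-152911 + i \sqrt{17751}\right) = - 562707 \left(-152911 + i \sqrt{17751}\right) = 86044090077 - 562707 i \sqrt{17751}$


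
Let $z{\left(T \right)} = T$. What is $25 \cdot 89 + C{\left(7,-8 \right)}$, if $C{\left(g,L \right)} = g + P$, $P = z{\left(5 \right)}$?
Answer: $2237$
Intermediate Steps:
$P = 5$
$C{\left(g,L \right)} = 5 + g$ ($C{\left(g,L \right)} = g + 5 = 5 + g$)
$25 \cdot 89 + C{\left(7,-8 \right)} = 25 \cdot 89 + \left(5 + 7\right) = 2225 + 12 = 2237$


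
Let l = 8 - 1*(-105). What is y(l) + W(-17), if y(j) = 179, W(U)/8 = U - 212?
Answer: -1653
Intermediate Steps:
W(U) = -1696 + 8*U (W(U) = 8*(U - 212) = 8*(-212 + U) = -1696 + 8*U)
l = 113 (l = 8 + 105 = 113)
y(l) + W(-17) = 179 + (-1696 + 8*(-17)) = 179 + (-1696 - 136) = 179 - 1832 = -1653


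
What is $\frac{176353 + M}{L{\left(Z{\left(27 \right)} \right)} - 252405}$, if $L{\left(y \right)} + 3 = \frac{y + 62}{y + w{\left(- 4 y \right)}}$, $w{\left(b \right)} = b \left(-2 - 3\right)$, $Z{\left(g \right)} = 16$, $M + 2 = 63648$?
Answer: $- \frac{13439944}{14134835} \approx -0.95084$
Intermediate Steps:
$M = 63646$ ($M = -2 + 63648 = 63646$)
$w{\left(b \right)} = - 5 b$ ($w{\left(b \right)} = b \left(-5\right) = - 5 b$)
$L{\left(y \right)} = -3 + \frac{62 + y}{21 y}$ ($L{\left(y \right)} = -3 + \frac{y + 62}{y - 5 \left(- 4 y\right)} = -3 + \frac{62 + y}{y + 20 y} = -3 + \frac{62 + y}{21 y}$)
$\frac{176353 + M}{L{\left(Z{\left(27 \right)} \right)} - 252405} = \frac{176353 + 63646}{\frac{62 \left(1 - 16\right)}{21 \cdot 16} - 252405} = \frac{239999}{\frac{62}{21} \cdot \frac{1}{16} \left(1 - 16\right) - 252405} = \frac{239999}{\frac{62}{21} \cdot \frac{1}{16} \left(-15\right) - 252405} = \frac{239999}{- \frac{155}{56} - 252405} = \frac{239999}{- \frac{14134835}{56}} = 239999 \left(- \frac{56}{14134835}\right) = - \frac{13439944}{14134835}$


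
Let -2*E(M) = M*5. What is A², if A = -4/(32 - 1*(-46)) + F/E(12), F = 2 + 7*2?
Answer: 1444/4225 ≈ 0.34177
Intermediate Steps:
E(M) = -5*M/2 (E(M) = -M*5/2 = -5*M/2)
F = 16 (F = 2 + 14 = 16)
A = -38/65 (A = -4/(32 - 1*(-46)) + 16/((-5/2*12)) = -4/(32 + 46) + 16/(-30) = -4/78 + 16*(-1/30) = -4*1/78 - 8/15 = -2/39 - 8/15 = -38/65 ≈ -0.58462)
A² = (-38/65)² = 1444/4225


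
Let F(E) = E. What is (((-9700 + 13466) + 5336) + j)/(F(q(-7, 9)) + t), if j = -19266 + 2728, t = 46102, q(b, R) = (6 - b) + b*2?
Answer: -676/4191 ≈ -0.16130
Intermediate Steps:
q(b, R) = 6 + b (q(b, R) = (6 - b) + 2*b = 6 + b)
j = -16538
(((-9700 + 13466) + 5336) + j)/(F(q(-7, 9)) + t) = (((-9700 + 13466) + 5336) - 16538)/((6 - 7) + 46102) = ((3766 + 5336) - 16538)/(-1 + 46102) = (9102 - 16538)/46101 = -7436*1/46101 = -676/4191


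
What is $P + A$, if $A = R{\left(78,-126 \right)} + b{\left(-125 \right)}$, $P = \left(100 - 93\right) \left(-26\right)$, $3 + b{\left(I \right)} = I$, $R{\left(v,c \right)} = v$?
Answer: $-232$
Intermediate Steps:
$b{\left(I \right)} = -3 + I$
$P = -182$ ($P = 7 \left(-26\right) = -182$)
$A = -50$ ($A = 78 - 128 = -50$)
$P + A = -182 - 50 = -232$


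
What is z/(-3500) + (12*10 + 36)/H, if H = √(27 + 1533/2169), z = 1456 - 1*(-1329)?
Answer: -557/700 + 39*√226299/626 ≈ 28.841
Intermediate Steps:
z = 2785 (z = 1456 + 1329 = 2785)
H = 8*√226299/723 (H = √(27 + 1533*(1/2169)) = √(27 + 511/723) = √(20032/723) = 8*√226299/723 ≈ 5.2637)
z/(-3500) + (12*10 + 36)/H = 2785/(-3500) + (12*10 + 36)/((8*√226299/723)) = 2785*(-1/3500) + (120 + 36)*(√226299/2504) = -557/700 + 156*(√226299/2504) = -557/700 + 39*√226299/626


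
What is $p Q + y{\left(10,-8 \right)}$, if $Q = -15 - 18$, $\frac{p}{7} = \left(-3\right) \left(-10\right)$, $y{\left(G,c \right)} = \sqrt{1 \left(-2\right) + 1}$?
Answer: $-6930 + i \approx -6930.0 + 1.0 i$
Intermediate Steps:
$y{\left(G,c \right)} = i$ ($y{\left(G,c \right)} = \sqrt{-2 + 1} = \sqrt{-1} = i$)
$p = 210$ ($p = 7 \left(\left(-3\right) \left(-10\right)\right) = 7 \cdot 30 = 210$)
$Q = -33$
$p Q + y{\left(10,-8 \right)} = 210 \left(-33\right) + i = -6930 + i$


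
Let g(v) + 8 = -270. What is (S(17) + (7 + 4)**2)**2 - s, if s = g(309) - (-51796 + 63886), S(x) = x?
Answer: 31412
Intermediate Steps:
g(v) = -278 (g(v) = -8 - 270 = -278)
s = -12368 (s = -278 - (-51796 + 63886) = -278 - 1*12090 = -278 - 12090 = -12368)
(S(17) + (7 + 4)**2)**2 - s = (17 + (7 + 4)**2)**2 - 1*(-12368) = (17 + 11**2)**2 + 12368 = (17 + 121)**2 + 12368 = 138**2 + 12368 = 19044 + 12368 = 31412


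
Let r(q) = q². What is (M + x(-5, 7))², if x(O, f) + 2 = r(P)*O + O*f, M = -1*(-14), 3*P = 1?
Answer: 44944/81 ≈ 554.86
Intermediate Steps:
P = ⅓ (P = (⅓)*1 = ⅓ ≈ 0.33333)
M = 14
x(O, f) = -2 + O/9 + O*f (x(O, f) = -2 + ((⅓)²*O + O*f) = -2 + (O/9 + O*f) = -2 + O/9 + O*f)
(M + x(-5, 7))² = (14 + (-2 + (⅑)*(-5) - 5*7))² = (14 + (-2 - 5/9 - 35))² = (14 - 338/9)² = (-212/9)² = 44944/81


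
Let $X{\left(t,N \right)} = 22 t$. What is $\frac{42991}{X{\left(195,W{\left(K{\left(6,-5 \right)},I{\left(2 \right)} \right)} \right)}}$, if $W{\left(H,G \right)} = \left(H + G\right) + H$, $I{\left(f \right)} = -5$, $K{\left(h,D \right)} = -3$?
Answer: $\frac{3307}{330} \approx 10.021$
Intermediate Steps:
$W{\left(H,G \right)} = G + 2 H$ ($W{\left(H,G \right)} = \left(G + H\right) + H = G + 2 H$)
$\frac{42991}{X{\left(195,W{\left(K{\left(6,-5 \right)},I{\left(2 \right)} \right)} \right)}} = \frac{42991}{22 \cdot 195} = \frac{42991}{4290} = 42991 \cdot \frac{1}{4290} = \frac{3307}{330}$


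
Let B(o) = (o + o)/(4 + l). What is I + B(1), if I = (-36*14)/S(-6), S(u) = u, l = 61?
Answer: 5462/65 ≈ 84.031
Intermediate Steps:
I = 84 (I = -36*14/(-6) = -504*(-⅙) = 84)
B(o) = 2*o/65 (B(o) = (o + o)/(4 + 61) = (2*o)/65 = (2*o)*(1/65) = 2*o/65)
I + B(1) = 84 + (2/65)*1 = 84 + 2/65 = 5462/65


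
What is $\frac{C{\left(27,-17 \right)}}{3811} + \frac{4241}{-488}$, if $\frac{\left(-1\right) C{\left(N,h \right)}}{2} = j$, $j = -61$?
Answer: $- \frac{16102915}{1859768} \approx -8.6586$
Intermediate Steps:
$C{\left(N,h \right)} = 122$ ($C{\left(N,h \right)} = \left(-2\right) \left(-61\right) = 122$)
$\frac{C{\left(27,-17 \right)}}{3811} + \frac{4241}{-488} = \frac{122}{3811} + \frac{4241}{-488} = 122 \cdot \frac{1}{3811} + 4241 \left(- \frac{1}{488}\right) = \frac{122}{3811} - \frac{4241}{488} = - \frac{16102915}{1859768}$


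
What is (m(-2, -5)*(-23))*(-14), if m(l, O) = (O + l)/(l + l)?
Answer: 1127/2 ≈ 563.50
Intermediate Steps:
m(l, O) = (O + l)/(2*l) (m(l, O) = (O + l)/((2*l)) = (O + l)*(1/(2*l)) = (O + l)/(2*l))
(m(-2, -5)*(-23))*(-14) = (((½)*(-5 - 2)/(-2))*(-23))*(-14) = (((½)*(-½)*(-7))*(-23))*(-14) = ((7/4)*(-23))*(-14) = -161/4*(-14) = 1127/2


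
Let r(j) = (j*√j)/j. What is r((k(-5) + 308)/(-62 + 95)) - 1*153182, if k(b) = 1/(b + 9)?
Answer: -153182 + √4521/22 ≈ -1.5318e+5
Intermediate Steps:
k(b) = 1/(9 + b)
r(j) = √j (r(j) = j^(3/2)/j = √j)
r((k(-5) + 308)/(-62 + 95)) - 1*153182 = √((1/(9 - 5) + 308)/(-62 + 95)) - 1*153182 = √((1/4 + 308)/33) - 153182 = √((¼ + 308)*(1/33)) - 153182 = √((1233/4)*(1/33)) - 153182 = √(411/44) - 153182 = √4521/22 - 153182 = -153182 + √4521/22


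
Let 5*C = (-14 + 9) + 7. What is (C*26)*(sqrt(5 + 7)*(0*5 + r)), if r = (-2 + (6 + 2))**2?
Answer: 3744*sqrt(3)/5 ≈ 1297.0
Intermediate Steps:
r = 36 (r = (-2 + 8)**2 = 6**2 = 36)
C = 2/5 (C = ((-14 + 9) + 7)/5 = (-5 + 7)/5 = (1/5)*2 = 2/5 ≈ 0.40000)
(C*26)*(sqrt(5 + 7)*(0*5 + r)) = ((2/5)*26)*(sqrt(5 + 7)*(0*5 + 36)) = 52*(sqrt(12)*(0 + 36))/5 = 52*((2*sqrt(3))*36)/5 = 52*(72*sqrt(3))/5 = 3744*sqrt(3)/5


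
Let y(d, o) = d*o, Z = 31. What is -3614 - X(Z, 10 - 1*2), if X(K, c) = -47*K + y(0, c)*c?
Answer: -2157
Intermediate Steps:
X(K, c) = -47*K (X(K, c) = -47*K + (0*c)*c = -47*K + 0*c = -47*K + 0 = -47*K)
-3614 - X(Z, 10 - 1*2) = -3614 - (-47)*31 = -3614 - 1*(-1457) = -3614 + 1457 = -2157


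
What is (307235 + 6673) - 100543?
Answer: 213365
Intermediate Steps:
(307235 + 6673) - 100543 = 313908 - 100543 = 213365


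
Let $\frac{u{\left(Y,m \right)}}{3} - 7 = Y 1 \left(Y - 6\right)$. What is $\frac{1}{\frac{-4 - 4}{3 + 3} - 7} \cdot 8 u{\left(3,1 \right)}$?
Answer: $\frac{144}{25} \approx 5.76$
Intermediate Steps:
$u{\left(Y,m \right)} = 21 + 3 Y \left(-6 + Y\right)$ ($u{\left(Y,m \right)} = 21 + 3 Y 1 \left(Y - 6\right) = 21 + 3 Y \left(Y - 6\right) = 21 + 3 Y \left(-6 + Y\right)$)
$\frac{1}{\frac{-4 - 4}{3 + 3} - 7} \cdot 8 u{\left(3,1 \right)} = \frac{1}{\frac{-4 - 4}{3 + 3} - 7} \cdot 8 \left(21 - 54 + 3 \cdot 3^{2}\right) = \frac{1}{- \frac{8}{6} - 7} \cdot 8 \left(21 - 54 + 3 \cdot 9\right) = \frac{1}{\left(-8\right) \frac{1}{6} - 7} \cdot 8 \left(21 - 54 + 27\right) = \frac{1}{- \frac{4}{3} - 7} \cdot 8 \left(-6\right) = \frac{1}{- \frac{25}{3}} \cdot 8 \left(-6\right) = \left(- \frac{3}{25}\right) 8 \left(-6\right) = \left(- \frac{24}{25}\right) \left(-6\right) = \frac{144}{25}$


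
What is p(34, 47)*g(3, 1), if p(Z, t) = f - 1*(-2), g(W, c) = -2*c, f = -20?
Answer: 36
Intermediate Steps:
p(Z, t) = -18 (p(Z, t) = -20 - 1*(-2) = -20 + 2 = -18)
p(34, 47)*g(3, 1) = -(-36) = -18*(-2) = 36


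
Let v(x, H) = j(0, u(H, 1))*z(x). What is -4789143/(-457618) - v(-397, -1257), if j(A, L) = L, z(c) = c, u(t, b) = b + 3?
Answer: 731486527/457618 ≈ 1598.5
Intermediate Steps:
u(t, b) = 3 + b
v(x, H) = 4*x (v(x, H) = (3 + 1)*x = 4*x)
-4789143/(-457618) - v(-397, -1257) = -4789143/(-457618) - 4*(-397) = -4789143*(-1/457618) - 1*(-1588) = 4789143/457618 + 1588 = 731486527/457618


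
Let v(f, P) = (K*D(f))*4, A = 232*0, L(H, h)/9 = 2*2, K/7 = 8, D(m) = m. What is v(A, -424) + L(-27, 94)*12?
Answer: 432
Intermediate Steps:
K = 56 (K = 7*8 = 56)
L(H, h) = 36 (L(H, h) = 9*(2*2) = 9*4 = 36)
A = 0
v(f, P) = 224*f (v(f, P) = (56*f)*4 = 224*f)
v(A, -424) + L(-27, 94)*12 = 224*0 + 36*12 = 0 + 432 = 432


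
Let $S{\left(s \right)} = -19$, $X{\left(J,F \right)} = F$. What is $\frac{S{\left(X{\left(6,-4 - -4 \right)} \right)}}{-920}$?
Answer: $\frac{19}{920} \approx 0.020652$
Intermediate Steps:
$\frac{S{\left(X{\left(6,-4 - -4 \right)} \right)}}{-920} = - \frac{19}{-920} = \left(-19\right) \left(- \frac{1}{920}\right) = \frac{19}{920}$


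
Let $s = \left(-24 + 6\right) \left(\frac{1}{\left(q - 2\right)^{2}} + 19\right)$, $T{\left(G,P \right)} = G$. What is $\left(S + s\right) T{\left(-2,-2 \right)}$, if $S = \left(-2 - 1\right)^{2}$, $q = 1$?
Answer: $702$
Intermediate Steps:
$S = 9$ ($S = \left(-3\right)^{2} = 9$)
$s = -360$ ($s = \left(-24 + 6\right) \left(\frac{1}{\left(1 - 2\right)^{2}} + 19\right) = - 18 \left(\frac{1}{\left(-1\right)^{2}} + 19\right) = - 18 \left(1^{-1} + 19\right) = - 18 \left(1 + 19\right) = \left(-18\right) 20 = -360$)
$\left(S + s\right) T{\left(-2,-2 \right)} = \left(9 - 360\right) \left(-2\right) = \left(-351\right) \left(-2\right) = 702$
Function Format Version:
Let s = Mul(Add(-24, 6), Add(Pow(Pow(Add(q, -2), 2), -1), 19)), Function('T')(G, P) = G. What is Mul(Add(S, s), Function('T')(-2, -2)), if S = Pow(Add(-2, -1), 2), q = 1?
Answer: 702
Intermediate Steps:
S = 9 (S = Pow(-3, 2) = 9)
s = -360 (s = Mul(Add(-24, 6), Add(Pow(Pow(Add(1, -2), 2), -1), 19)) = Mul(-18, Add(Pow(Pow(-1, 2), -1), 19)) = Mul(-18, Add(Pow(1, -1), 19)) = Mul(-18, Add(1, 19)) = Mul(-18, 20) = -360)
Mul(Add(S, s), Function('T')(-2, -2)) = Mul(Add(9, -360), -2) = Mul(-351, -2) = 702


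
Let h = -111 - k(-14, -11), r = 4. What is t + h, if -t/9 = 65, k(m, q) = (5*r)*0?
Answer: -696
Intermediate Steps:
k(m, q) = 0 (k(m, q) = (5*4)*0 = 20*0 = 0)
h = -111 (h = -111 - 1*0 = -111 + 0 = -111)
t = -585 (t = -9*65 = -585)
t + h = -585 - 111 = -696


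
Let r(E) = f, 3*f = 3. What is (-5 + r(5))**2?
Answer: 16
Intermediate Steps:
f = 1 (f = (1/3)*3 = 1)
r(E) = 1
(-5 + r(5))**2 = (-5 + 1)**2 = (-4)**2 = 16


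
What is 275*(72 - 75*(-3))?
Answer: 81675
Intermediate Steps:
275*(72 - 75*(-3)) = 275*(72 + 225) = 275*297 = 81675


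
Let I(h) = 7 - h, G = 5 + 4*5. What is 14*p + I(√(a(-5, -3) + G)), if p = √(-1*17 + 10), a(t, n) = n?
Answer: 7 - √22 + 14*I*√7 ≈ 2.3096 + 37.041*I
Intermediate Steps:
p = I*√7 (p = √(-17 + 10) = √(-7) = I*√7 ≈ 2.6458*I)
G = 25 (G = 5 + 20 = 25)
14*p + I(√(a(-5, -3) + G)) = 14*(I*√7) + (7 - √(-3 + 25)) = 14*I*√7 + (7 - √22) = 7 - √22 + 14*I*√7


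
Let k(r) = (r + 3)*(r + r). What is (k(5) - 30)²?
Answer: 2500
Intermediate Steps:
k(r) = 2*r*(3 + r) (k(r) = (3 + r)*(2*r) = 2*r*(3 + r))
(k(5) - 30)² = (2*5*(3 + 5) - 30)² = (2*5*8 - 30)² = (80 - 30)² = 50² = 2500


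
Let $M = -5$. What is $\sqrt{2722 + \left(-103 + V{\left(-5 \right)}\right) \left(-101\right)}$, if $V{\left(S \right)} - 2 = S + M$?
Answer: $\sqrt{13933} \approx 118.04$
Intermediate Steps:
$V{\left(S \right)} = -3 + S$ ($V{\left(S \right)} = 2 + \left(S - 5\right) = 2 + \left(-5 + S\right) = -3 + S$)
$\sqrt{2722 + \left(-103 + V{\left(-5 \right)}\right) \left(-101\right)} = \sqrt{2722 + \left(-103 - 8\right) \left(-101\right)} = \sqrt{2722 - -11211} = \sqrt{2722 + 11211} = \sqrt{13933}$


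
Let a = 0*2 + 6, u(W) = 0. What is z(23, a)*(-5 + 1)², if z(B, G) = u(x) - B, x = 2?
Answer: -368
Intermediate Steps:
a = 6 (a = 0 + 6 = 6)
z(B, G) = -B (z(B, G) = 0 - B = -B)
z(23, a)*(-5 + 1)² = (-1*23)*(-5 + 1)² = -23*(-4)² = -23*16 = -368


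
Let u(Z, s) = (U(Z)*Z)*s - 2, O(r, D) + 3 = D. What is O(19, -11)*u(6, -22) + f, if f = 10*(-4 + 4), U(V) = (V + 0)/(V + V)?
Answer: 952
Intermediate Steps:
O(r, D) = -3 + D
U(V) = 1/2 (U(V) = V/((2*V)) = V*(1/(2*V)) = 1/2)
u(Z, s) = -2 + Z*s/2 (u(Z, s) = (Z/2)*s - 2 = Z*s/2 - 2 = -2 + Z*s/2)
f = 0 (f = 10*0 = 0)
O(19, -11)*u(6, -22) + f = (-3 - 11)*(-2 + (1/2)*6*(-22)) + 0 = -14*(-2 - 66) + 0 = -14*(-68) + 0 = 952 + 0 = 952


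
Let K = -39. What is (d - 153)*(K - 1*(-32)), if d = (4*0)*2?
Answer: 1071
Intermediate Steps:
d = 0 (d = 0*2 = 0)
(d - 153)*(K - 1*(-32)) = (0 - 153)*(-39 - 1*(-32)) = -153*(-39 + 32) = -153*(-7) = 1071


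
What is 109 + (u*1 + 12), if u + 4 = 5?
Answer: 122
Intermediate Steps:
u = 1 (u = -4 + 5 = 1)
109 + (u*1 + 12) = 109 + (1*1 + 12) = 109 + (1 + 12) = 109 + 13 = 122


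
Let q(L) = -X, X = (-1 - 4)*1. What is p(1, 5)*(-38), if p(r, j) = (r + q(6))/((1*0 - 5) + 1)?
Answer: 57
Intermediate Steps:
X = -5 (X = -5*1 = -5)
q(L) = 5 (q(L) = -1*(-5) = 5)
p(r, j) = -5/4 - r/4 (p(r, j) = (r + 5)/((1*0 - 5) + 1) = (5 + r)/((0 - 5) + 1) = (5 + r)/(-5 + 1) = (5 + r)/(-4) = -(5 + r)/4 = -5/4 - r/4)
p(1, 5)*(-38) = (-5/4 - ¼*1)*(-38) = (-5/4 - ¼)*(-38) = -3/2*(-38) = 57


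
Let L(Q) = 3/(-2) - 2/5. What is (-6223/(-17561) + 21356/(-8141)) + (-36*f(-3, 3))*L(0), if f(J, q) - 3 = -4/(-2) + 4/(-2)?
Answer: 145059311261/714820505 ≈ 202.93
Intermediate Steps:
f(J, q) = 3 (f(J, q) = 3 + (-4/(-2) + 4/(-2)) = 3 + (-4*(-½) + 4*(-½)) = 3 + (2 - 2) = 3 + 0 = 3)
L(Q) = -19/10 (L(Q) = 3*(-½) - 2*⅕ = -3/2 - ⅖ = -19/10)
(-6223/(-17561) + 21356/(-8141)) + (-36*f(-3, 3))*L(0) = (-6223/(-17561) + 21356/(-8141)) - 36*3*(-19/10) = (-6223*(-1/17561) + 21356*(-1/8141)) - 108*(-19/10) = (6223/17561 - 21356/8141) + 1026/5 = -324371273/142964101 + 1026/5 = 145059311261/714820505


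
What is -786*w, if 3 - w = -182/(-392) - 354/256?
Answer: -1379823/448 ≈ -3080.0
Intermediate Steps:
w = 3511/896 (w = 3 - (-182/(-392) - 354/256) = 3 - (-182*(-1/392) - 354*1/256) = 3 - (13/28 - 177/128) = 3 - 1*(-823/896) = 3 + 823/896 = 3511/896 ≈ 3.9185)
-786*w = -786*3511/896 = -1379823/448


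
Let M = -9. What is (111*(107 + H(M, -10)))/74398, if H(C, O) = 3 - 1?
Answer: 12099/74398 ≈ 0.16263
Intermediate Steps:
H(C, O) = 2
(111*(107 + H(M, -10)))/74398 = (111*(107 + 2))/74398 = (111*109)*(1/74398) = 12099*(1/74398) = 12099/74398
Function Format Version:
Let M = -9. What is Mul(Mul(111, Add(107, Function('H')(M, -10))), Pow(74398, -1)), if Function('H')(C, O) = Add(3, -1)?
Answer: Rational(12099, 74398) ≈ 0.16263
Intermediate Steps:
Function('H')(C, O) = 2
Mul(Mul(111, Add(107, Function('H')(M, -10))), Pow(74398, -1)) = Mul(Mul(111, Add(107, 2)), Pow(74398, -1)) = Mul(Mul(111, 109), Rational(1, 74398)) = Mul(12099, Rational(1, 74398)) = Rational(12099, 74398)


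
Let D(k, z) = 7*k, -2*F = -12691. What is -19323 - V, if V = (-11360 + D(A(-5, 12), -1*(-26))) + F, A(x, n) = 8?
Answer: -28729/2 ≈ -14365.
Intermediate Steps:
F = 12691/2 (F = -½*(-12691) = 12691/2 ≈ 6345.5)
V = -9917/2 (V = (-11360 + 7*8) + 12691/2 = (-11360 + 56) + 12691/2 = -11304 + 12691/2 = -9917/2 ≈ -4958.5)
-19323 - V = -19323 - 1*(-9917/2) = -19323 + 9917/2 = -28729/2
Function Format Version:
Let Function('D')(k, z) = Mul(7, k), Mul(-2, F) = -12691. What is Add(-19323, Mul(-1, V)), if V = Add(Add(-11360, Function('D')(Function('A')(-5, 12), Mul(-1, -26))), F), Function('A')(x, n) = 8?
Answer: Rational(-28729, 2) ≈ -14365.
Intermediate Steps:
F = Rational(12691, 2) (F = Mul(Rational(-1, 2), -12691) = Rational(12691, 2) ≈ 6345.5)
V = Rational(-9917, 2) (V = Add(Add(-11360, Mul(7, 8)), Rational(12691, 2)) = Add(Add(-11360, 56), Rational(12691, 2)) = Add(-11304, Rational(12691, 2)) = Rational(-9917, 2) ≈ -4958.5)
Add(-19323, Mul(-1, V)) = Add(-19323, Mul(-1, Rational(-9917, 2))) = Add(-19323, Rational(9917, 2)) = Rational(-28729, 2)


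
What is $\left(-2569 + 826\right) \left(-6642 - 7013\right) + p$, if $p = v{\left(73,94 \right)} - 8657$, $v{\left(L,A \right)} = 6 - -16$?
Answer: $23792030$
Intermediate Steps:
$v{\left(L,A \right)} = 22$ ($v{\left(L,A \right)} = 6 + 16 = 22$)
$p = -8635$ ($p = 22 - 8657 = -8635$)
$\left(-2569 + 826\right) \left(-6642 - 7013\right) + p = \left(-2569 + 826\right) \left(-6642 - 7013\right) - 8635 = \left(-1743\right) \left(-13655\right) - 8635 = 23800665 - 8635 = 23792030$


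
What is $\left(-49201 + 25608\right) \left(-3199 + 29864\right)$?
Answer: $-629107345$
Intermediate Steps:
$\left(-49201 + 25608\right) \left(-3199 + 29864\right) = \left(-23593\right) 26665 = -629107345$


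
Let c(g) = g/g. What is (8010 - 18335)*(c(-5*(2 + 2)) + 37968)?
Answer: -392029925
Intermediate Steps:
c(g) = 1
(8010 - 18335)*(c(-5*(2 + 2)) + 37968) = (8010 - 18335)*(1 + 37968) = -10325*37969 = -392029925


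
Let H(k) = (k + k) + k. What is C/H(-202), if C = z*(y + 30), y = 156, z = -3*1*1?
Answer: 93/101 ≈ 0.92079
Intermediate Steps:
z = -3 (z = -3*1 = -3)
H(k) = 3*k (H(k) = 2*k + k = 3*k)
C = -558 (C = -3*(156 + 30) = -3*186 = -558)
C/H(-202) = -558/(3*(-202)) = -558/(-606) = -558*(-1/606) = 93/101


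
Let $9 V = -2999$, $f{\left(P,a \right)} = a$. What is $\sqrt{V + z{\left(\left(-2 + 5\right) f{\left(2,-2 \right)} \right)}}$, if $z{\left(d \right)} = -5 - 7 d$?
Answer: $\frac{i \sqrt{2666}}{3} \approx 17.211 i$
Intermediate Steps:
$V = - \frac{2999}{9}$ ($V = \frac{1}{9} \left(-2999\right) = - \frac{2999}{9} \approx -333.22$)
$\sqrt{V + z{\left(\left(-2 + 5\right) f{\left(2,-2 \right)} \right)}} = \sqrt{- \frac{2999}{9} - \left(5 + 7 \left(-2 + 5\right) \left(-2\right)\right)} = \sqrt{- \frac{2999}{9} - \left(5 + 7 \cdot 3 \left(-2\right)\right)} = \sqrt{- \frac{2999}{9} - -37} = \sqrt{- \frac{2999}{9} + \left(-5 + 42\right)} = \sqrt{- \frac{2999}{9} + 37} = \sqrt{- \frac{2666}{9}} = \frac{i \sqrt{2666}}{3}$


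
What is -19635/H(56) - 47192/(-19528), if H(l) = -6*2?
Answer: 15999941/9764 ≈ 1638.7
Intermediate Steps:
H(l) = -12
-19635/H(56) - 47192/(-19528) = -19635/(-12) - 47192/(-19528) = -19635*(-1/12) - 47192*(-1/19528) = 6545/4 + 5899/2441 = 15999941/9764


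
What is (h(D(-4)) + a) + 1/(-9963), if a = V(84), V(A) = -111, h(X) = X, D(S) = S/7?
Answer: -7781110/69741 ≈ -111.57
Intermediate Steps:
D(S) = S/7 (D(S) = S*(⅐) = S/7)
a = -111
(h(D(-4)) + a) + 1/(-9963) = ((⅐)*(-4) - 111) + 1/(-9963) = (-4/7 - 111) - 1/9963 = -781/7 - 1/9963 = -7781110/69741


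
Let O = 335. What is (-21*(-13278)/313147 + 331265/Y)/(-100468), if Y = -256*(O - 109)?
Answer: 87602189627/1820222241765376 ≈ 4.8127e-5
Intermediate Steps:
Y = -57856 (Y = -256*(335 - 109) = -256*226 = -57856)
(-21*(-13278)/313147 + 331265/Y)/(-100468) = (-21*(-13278)/313147 + 331265/(-57856))/(-100468) = (278838*(1/313147) + 331265*(-1/57856))*(-1/100468) = (278838/313147 - 331265/57856)*(-1/100468) = -87602189627/18117432832*(-1/100468) = 87602189627/1820222241765376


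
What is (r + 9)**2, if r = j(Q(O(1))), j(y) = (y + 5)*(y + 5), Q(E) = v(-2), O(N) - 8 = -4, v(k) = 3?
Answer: 5329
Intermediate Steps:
O(N) = 4 (O(N) = 8 - 4 = 4)
Q(E) = 3
j(y) = (5 + y)**2 (j(y) = (5 + y)*(5 + y) = (5 + y)**2)
r = 64 (r = (5 + 3)**2 = 8**2 = 64)
(r + 9)**2 = (64 + 9)**2 = 73**2 = 5329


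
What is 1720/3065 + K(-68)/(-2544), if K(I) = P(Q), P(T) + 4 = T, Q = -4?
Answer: 110005/194934 ≈ 0.56432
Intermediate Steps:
P(T) = -4 + T
K(I) = -8 (K(I) = -4 - 4 = -8)
1720/3065 + K(-68)/(-2544) = 1720/3065 - 8/(-2544) = 1720*(1/3065) - 8*(-1/2544) = 344/613 + 1/318 = 110005/194934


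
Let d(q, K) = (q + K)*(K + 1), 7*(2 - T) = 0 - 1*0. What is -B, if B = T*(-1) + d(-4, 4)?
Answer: 2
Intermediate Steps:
T = 2 (T = 2 - (0 - 1*0)/7 = 2 - (0 + 0)/7 = 2 - ⅐*0 = 2 + 0 = 2)
d(q, K) = (1 + K)*(K + q) (d(q, K) = (K + q)*(1 + K) = (1 + K)*(K + q))
B = -2 (B = 2*(-1) + (4 - 4 + 4² + 4*(-4)) = -2 + (4 - 4 + 16 - 16) = -2 + 0 = -2)
-B = -1*(-2) = 2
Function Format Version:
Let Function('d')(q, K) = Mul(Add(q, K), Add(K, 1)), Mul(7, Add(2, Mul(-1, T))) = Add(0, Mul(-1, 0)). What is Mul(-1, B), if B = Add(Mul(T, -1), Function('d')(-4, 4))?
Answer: 2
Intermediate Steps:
T = 2 (T = Add(2, Mul(Rational(-1, 7), Add(0, Mul(-1, 0)))) = Add(2, Mul(Rational(-1, 7), Add(0, 0))) = Add(2, Mul(Rational(-1, 7), 0)) = Add(2, 0) = 2)
Function('d')(q, K) = Mul(Add(1, K), Add(K, q)) (Function('d')(q, K) = Mul(Add(K, q), Add(1, K)) = Mul(Add(1, K), Add(K, q)))
B = -2 (B = Add(Mul(2, -1), Add(4, -4, Pow(4, 2), Mul(4, -4))) = Add(-2, Add(4, -4, 16, -16)) = Add(-2, 0) = -2)
Mul(-1, B) = Mul(-1, -2) = 2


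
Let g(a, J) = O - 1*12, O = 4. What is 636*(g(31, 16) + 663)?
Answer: 416580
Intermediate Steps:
g(a, J) = -8 (g(a, J) = 4 - 1*12 = 4 - 12 = -8)
636*(g(31, 16) + 663) = 636*(-8 + 663) = 636*655 = 416580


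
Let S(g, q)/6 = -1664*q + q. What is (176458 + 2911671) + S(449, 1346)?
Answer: -10342259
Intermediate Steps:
S(g, q) = -9978*q (S(g, q) = 6*(-1664*q + q) = 6*(-1663*q) = -9978*q)
(176458 + 2911671) + S(449, 1346) = (176458 + 2911671) - 9978*1346 = 3088129 - 13430388 = -10342259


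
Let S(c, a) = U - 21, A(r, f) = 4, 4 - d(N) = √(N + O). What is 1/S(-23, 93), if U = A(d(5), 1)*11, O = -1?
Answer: 1/23 ≈ 0.043478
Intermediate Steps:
d(N) = 4 - √(-1 + N) (d(N) = 4 - √(N - 1) = 4 - √(-1 + N))
U = 44 (U = 4*11 = 44)
S(c, a) = 23 (S(c, a) = 44 - 21 = 23)
1/S(-23, 93) = 1/23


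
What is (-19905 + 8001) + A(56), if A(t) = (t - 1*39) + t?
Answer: -11831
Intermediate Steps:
A(t) = -39 + 2*t (A(t) = (t - 39) + t = (-39 + t) + t = -39 + 2*t)
(-19905 + 8001) + A(56) = (-19905 + 8001) + (-39 + 2*56) = -11904 + (-39 + 112) = -11904 + 73 = -11831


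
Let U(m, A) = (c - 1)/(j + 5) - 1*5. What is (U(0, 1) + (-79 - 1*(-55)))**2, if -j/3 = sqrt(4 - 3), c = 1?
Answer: 841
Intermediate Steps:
j = -3 (j = -3*sqrt(4 - 3) = -3*sqrt(1) = -3*1 = -3)
U(m, A) = -5 (U(m, A) = (1 - 1)/(-3 + 5) - 1*5 = 0/2 - 5 = 0*(1/2) - 5 = 0 - 5 = -5)
(U(0, 1) + (-79 - 1*(-55)))**2 = (-5 + (-79 - 1*(-55)))**2 = (-5 + (-79 + 55))**2 = (-5 - 24)**2 = (-29)**2 = 841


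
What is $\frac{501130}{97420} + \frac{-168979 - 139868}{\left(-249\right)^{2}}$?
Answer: $\frac{32756213}{201337914} \approx 0.16269$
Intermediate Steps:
$\frac{501130}{97420} + \frac{-168979 - 139868}{\left(-249\right)^{2}} = 501130 \cdot \frac{1}{97420} - \frac{308847}{62001} = \frac{50113}{9742} - \frac{102949}{20667} = \frac{32756213}{201337914}$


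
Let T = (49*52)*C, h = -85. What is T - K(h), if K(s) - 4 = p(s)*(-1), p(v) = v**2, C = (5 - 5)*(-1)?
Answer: 7221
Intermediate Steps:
C = 0 (C = 0*(-1) = 0)
K(s) = 4 - s**2 (K(s) = 4 + s**2*(-1) = 4 - s**2)
T = 0 (T = (49*52)*0 = 2548*0 = 0)
T - K(h) = 0 - (4 - 1*(-85)**2) = 0 - (4 - 1*7225) = 0 - (4 - 7225) = 0 - 1*(-7221) = 0 + 7221 = 7221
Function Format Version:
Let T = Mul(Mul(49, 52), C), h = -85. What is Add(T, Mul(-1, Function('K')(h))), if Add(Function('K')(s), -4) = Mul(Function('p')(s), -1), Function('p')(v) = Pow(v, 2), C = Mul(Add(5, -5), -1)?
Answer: 7221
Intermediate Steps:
C = 0 (C = Mul(0, -1) = 0)
Function('K')(s) = Add(4, Mul(-1, Pow(s, 2))) (Function('K')(s) = Add(4, Mul(Pow(s, 2), -1)) = Add(4, Mul(-1, Pow(s, 2))))
T = 0 (T = Mul(Mul(49, 52), 0) = Mul(2548, 0) = 0)
Add(T, Mul(-1, Function('K')(h))) = Add(0, Mul(-1, Add(4, Mul(-1, Pow(-85, 2))))) = Add(0, Mul(-1, Add(4, Mul(-1, 7225)))) = Add(0, Mul(-1, Add(4, -7225))) = Add(0, Mul(-1, -7221)) = Add(0, 7221) = 7221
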